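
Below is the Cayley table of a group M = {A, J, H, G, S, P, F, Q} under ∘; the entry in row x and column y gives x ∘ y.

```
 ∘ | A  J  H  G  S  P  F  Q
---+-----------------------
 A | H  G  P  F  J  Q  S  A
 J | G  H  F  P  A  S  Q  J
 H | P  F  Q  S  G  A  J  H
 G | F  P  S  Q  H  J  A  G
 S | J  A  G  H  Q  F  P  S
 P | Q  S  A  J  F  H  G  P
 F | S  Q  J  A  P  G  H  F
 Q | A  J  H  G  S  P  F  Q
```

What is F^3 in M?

J

F^1 = F
F^2 = F ∘ F = H
F^3 = H ∘ F = J
(Structurally, M here is isomorphic to Z_2 x Z_4.)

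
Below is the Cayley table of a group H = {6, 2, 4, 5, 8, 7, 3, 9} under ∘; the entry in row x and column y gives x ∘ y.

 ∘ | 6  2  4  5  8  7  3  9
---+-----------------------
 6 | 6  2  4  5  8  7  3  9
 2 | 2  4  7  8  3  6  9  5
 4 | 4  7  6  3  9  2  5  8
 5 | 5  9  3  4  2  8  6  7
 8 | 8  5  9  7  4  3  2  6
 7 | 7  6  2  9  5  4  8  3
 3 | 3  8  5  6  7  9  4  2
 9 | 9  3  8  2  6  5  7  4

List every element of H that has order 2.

{4}

Identity is 6. Compute the order of each non-identity element by repeated multiplication:
  2: 2 → 4 → 7 → 6  (order 4)
  4: 4 → 6  (order 2)
  5: 5 → 4 → 3 → 6  (order 4)
  8: 8 → 4 → 9 → 6  (order 4)
  7: 7 → 4 → 2 → 6  (order 4)
  3: 3 → 4 → 5 → 6  (order 4)
  9: 9 → 4 → 8 → 6  (order 4)
Elements of order 2: {4}.
(Structurally, H here is isomorphic to the quaternion group Q_8.)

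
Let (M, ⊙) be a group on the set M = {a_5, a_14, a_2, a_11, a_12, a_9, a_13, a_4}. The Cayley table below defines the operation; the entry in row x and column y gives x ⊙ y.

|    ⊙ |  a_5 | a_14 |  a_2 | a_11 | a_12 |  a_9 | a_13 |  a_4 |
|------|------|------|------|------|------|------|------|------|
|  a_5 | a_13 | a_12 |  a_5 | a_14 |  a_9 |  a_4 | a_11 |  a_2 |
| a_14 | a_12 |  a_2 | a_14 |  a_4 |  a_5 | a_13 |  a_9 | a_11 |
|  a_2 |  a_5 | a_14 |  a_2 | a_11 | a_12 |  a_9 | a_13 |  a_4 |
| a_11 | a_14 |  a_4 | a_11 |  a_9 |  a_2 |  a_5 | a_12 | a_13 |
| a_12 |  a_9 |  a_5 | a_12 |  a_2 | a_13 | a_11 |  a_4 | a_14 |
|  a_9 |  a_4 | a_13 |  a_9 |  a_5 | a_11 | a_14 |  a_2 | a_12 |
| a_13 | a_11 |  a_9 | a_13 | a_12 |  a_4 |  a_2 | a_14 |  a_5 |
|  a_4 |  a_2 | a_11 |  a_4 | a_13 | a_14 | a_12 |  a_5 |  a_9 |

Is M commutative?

Yes

Check whether the table is symmetric across its main diagonal.
Every entry (row x, col y) equals the entry (row y, col x), so M is abelian.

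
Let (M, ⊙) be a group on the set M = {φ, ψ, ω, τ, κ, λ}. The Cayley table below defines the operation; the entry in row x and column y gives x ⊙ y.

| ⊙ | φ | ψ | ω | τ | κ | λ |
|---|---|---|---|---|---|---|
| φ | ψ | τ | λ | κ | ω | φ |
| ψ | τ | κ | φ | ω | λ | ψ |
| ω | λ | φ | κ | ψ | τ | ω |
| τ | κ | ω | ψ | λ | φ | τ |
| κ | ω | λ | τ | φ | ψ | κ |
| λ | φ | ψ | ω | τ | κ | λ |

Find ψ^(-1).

First locate the identity: row λ matches the header, so λ is the identity.
Scan row ψ for λ: ψ ⊙ κ = λ. Hence ψ^(-1) = κ.

κ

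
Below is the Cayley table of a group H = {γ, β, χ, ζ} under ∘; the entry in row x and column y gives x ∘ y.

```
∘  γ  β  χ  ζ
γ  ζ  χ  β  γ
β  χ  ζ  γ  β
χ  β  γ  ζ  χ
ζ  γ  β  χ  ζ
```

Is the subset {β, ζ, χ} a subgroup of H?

β ∘ χ = γ, which is not in {β, ζ, χ}.
The subset is not closed under ∘, so it is not a subgroup.

No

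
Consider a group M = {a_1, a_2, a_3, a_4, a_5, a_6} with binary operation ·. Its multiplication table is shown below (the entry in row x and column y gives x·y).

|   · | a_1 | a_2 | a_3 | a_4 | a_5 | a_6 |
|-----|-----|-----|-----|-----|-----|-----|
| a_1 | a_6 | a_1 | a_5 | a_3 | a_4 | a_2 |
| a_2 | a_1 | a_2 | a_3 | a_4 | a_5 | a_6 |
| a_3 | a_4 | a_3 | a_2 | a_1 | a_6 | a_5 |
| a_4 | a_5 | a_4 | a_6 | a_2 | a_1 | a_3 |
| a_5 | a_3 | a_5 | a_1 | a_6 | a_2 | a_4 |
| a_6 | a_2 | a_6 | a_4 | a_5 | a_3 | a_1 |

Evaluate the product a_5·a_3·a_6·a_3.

a_3

a_5·a_3 = a_1
a_1·a_6 = a_2
a_2·a_3 = a_3
(Structurally, M here is isomorphic to the symmetric group S_3.)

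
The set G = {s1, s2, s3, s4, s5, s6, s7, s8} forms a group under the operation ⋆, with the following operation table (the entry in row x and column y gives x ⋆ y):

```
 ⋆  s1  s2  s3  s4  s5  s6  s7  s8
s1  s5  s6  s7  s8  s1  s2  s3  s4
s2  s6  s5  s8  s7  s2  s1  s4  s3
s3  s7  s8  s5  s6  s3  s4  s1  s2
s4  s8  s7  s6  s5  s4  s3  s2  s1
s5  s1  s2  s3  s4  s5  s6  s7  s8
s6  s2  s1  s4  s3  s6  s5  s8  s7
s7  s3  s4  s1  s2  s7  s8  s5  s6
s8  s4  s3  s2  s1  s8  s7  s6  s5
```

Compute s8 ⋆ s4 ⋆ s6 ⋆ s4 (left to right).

s8 ⋆ s4 = s1
s1 ⋆ s6 = s2
s2 ⋆ s4 = s7
(Structurally, G here is isomorphic to the elementary abelian group (Z_2)^3.)

s7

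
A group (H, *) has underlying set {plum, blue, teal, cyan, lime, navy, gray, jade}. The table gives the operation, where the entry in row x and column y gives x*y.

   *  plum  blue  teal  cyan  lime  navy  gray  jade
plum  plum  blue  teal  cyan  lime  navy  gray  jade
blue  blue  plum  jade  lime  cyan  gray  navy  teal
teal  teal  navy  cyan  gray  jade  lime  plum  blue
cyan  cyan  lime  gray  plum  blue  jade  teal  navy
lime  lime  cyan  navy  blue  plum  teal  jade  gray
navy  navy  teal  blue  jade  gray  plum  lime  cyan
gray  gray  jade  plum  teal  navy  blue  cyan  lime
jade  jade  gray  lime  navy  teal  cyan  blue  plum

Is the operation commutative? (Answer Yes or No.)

No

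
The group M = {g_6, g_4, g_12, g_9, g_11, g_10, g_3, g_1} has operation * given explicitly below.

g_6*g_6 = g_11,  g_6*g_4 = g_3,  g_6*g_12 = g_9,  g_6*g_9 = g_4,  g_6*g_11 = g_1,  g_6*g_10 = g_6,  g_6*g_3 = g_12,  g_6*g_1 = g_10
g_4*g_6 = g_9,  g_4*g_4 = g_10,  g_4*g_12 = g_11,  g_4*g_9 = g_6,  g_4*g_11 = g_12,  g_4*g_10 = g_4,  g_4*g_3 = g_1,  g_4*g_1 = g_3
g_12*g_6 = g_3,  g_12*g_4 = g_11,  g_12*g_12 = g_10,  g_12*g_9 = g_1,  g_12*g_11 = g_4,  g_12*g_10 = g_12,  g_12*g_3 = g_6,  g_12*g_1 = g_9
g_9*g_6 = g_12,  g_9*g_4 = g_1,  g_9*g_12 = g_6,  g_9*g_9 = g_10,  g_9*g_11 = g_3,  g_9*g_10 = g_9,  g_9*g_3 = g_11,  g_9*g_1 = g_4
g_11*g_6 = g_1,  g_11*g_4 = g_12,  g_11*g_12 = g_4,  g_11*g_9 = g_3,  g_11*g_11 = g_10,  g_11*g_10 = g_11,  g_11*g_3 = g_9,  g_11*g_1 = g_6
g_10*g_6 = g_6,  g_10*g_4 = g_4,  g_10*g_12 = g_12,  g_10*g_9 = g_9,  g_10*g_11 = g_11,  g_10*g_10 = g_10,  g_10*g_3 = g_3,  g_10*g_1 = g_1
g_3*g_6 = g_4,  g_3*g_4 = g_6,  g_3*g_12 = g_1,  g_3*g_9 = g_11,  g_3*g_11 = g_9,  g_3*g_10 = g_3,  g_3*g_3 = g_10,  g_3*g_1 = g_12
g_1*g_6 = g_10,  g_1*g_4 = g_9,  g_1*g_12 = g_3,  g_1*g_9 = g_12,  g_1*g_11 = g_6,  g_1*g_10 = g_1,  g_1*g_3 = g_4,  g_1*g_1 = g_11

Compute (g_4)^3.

g_4^1 = g_4
g_4^2 = g_4*g_4 = g_10
g_4^3 = g_10*g_4 = g_4
(Structurally, M here is isomorphic to the dihedral group D_4.)

g_4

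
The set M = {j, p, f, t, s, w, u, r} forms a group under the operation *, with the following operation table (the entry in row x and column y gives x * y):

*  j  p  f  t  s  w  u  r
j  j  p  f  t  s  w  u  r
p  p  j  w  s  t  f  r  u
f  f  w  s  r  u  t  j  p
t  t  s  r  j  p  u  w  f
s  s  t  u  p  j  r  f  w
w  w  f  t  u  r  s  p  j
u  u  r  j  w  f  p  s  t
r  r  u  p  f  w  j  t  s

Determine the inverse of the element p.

First locate the identity: row j matches the header, so j is the identity.
Scan row p for j: p * p = j. Hence p^(-1) = p.

p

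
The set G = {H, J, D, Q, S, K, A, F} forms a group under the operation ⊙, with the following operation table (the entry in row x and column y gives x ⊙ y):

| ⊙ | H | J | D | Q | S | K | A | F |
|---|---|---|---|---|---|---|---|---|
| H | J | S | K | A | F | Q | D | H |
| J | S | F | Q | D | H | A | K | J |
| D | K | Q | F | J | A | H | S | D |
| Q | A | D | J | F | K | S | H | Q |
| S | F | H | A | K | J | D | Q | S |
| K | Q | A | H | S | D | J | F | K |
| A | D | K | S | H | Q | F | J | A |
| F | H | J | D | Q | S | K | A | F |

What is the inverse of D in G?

D

First locate the identity: row F matches the header, so F is the identity.
Scan row D for F: D ⊙ D = F. Hence D^(-1) = D.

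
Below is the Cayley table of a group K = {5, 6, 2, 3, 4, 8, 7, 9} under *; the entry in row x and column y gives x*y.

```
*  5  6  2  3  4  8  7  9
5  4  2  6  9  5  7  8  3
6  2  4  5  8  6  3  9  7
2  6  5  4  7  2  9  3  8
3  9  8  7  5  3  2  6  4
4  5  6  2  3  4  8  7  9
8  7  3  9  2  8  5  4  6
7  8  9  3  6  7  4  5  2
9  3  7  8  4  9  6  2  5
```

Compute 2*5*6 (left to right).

2*5 = 6
6*6 = 4

4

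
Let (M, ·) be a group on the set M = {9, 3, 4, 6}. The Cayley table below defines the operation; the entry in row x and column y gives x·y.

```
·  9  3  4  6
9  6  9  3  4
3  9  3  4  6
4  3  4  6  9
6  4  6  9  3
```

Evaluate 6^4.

3

6^1 = 6
6^2 = 6·6 = 3
6^3 = 3·6 = 6
6^4 = 6·6 = 3
(Structurally, M here is isomorphic to the cyclic group Z_4.)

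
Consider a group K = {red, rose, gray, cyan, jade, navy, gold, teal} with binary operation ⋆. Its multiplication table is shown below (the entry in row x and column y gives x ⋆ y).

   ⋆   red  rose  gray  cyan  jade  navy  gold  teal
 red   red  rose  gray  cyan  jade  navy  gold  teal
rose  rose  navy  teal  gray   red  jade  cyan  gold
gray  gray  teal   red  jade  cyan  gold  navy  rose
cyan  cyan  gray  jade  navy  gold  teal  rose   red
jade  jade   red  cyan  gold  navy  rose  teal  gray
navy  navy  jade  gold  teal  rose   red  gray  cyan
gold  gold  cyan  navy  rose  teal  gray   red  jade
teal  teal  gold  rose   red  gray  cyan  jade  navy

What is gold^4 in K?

gold^1 = gold
gold^2 = gold ⋆ gold = red
gold^3 = red ⋆ gold = gold
gold^4 = gold ⋆ gold = red

red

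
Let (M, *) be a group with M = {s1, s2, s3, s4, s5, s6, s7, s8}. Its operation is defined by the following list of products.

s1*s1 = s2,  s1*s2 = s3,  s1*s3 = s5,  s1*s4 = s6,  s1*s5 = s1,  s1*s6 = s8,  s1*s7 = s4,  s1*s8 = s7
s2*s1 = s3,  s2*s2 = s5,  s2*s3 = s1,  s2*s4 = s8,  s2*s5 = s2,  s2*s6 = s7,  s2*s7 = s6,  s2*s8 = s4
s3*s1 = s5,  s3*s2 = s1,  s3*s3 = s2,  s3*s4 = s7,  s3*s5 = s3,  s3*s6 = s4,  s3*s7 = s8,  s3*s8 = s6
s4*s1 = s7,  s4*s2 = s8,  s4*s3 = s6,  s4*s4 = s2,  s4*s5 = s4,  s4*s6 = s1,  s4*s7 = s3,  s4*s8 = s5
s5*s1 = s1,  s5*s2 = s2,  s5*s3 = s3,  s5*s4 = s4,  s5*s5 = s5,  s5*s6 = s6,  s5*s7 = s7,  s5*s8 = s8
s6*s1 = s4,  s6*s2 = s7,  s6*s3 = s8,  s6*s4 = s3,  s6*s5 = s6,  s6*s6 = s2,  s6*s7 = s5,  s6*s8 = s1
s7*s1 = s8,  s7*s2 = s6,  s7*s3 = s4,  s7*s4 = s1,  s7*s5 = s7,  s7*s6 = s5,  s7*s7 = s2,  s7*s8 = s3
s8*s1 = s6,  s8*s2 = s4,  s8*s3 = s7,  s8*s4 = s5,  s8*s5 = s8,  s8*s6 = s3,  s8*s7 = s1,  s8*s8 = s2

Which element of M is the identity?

s5

The identity e satisfies e*x = x for all x, so its row in the table reproduces the column headers.
Row s5 reads: s1, s2, s3, s4, s5, s6, s7, s8 — exactly the header order. So s5 is the identity.
(Structurally, M here is isomorphic to the quaternion group Q_8.)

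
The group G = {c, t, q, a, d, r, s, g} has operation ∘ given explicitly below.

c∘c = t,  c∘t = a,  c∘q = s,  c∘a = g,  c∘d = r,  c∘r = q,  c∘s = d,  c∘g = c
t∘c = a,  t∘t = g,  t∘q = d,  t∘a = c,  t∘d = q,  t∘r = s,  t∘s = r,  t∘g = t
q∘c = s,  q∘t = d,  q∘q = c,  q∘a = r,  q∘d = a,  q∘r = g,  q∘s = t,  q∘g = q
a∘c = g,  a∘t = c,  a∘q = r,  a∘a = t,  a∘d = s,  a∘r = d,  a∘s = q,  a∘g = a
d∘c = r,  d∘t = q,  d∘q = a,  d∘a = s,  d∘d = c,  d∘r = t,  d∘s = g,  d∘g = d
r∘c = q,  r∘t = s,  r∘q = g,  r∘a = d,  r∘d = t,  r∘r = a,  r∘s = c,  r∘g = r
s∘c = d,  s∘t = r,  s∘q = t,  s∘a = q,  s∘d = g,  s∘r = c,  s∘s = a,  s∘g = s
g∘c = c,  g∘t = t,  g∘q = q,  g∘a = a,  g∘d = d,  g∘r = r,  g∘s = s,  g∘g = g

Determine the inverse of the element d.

s

First locate the identity: row g matches the header, so g is the identity.
Scan row d for g: d ∘ s = g. Hence d^(-1) = s.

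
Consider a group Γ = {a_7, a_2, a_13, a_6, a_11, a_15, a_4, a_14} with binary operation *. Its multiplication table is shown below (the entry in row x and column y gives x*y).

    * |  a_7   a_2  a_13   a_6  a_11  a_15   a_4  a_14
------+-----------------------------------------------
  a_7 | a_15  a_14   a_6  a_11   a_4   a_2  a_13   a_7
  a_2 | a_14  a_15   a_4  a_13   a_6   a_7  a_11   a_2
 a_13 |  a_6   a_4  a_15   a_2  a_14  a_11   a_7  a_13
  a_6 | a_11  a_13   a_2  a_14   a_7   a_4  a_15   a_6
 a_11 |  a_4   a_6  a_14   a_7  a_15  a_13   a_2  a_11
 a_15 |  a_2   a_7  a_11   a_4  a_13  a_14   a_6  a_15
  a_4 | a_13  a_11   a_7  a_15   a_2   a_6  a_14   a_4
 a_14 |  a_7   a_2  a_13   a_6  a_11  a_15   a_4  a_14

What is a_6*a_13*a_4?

a_6*a_13 = a_2
a_2*a_4 = a_11

a_11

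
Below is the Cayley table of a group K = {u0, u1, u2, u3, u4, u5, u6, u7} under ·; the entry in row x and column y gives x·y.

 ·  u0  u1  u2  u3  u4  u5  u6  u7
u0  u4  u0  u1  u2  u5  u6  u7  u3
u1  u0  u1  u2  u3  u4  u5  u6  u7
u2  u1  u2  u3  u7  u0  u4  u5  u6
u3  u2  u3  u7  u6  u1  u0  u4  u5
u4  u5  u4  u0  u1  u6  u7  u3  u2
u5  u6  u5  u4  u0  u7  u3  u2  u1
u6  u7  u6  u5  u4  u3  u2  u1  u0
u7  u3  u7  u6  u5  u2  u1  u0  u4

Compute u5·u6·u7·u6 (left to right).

u5·u6 = u2
u2·u7 = u6
u6·u6 = u1

u1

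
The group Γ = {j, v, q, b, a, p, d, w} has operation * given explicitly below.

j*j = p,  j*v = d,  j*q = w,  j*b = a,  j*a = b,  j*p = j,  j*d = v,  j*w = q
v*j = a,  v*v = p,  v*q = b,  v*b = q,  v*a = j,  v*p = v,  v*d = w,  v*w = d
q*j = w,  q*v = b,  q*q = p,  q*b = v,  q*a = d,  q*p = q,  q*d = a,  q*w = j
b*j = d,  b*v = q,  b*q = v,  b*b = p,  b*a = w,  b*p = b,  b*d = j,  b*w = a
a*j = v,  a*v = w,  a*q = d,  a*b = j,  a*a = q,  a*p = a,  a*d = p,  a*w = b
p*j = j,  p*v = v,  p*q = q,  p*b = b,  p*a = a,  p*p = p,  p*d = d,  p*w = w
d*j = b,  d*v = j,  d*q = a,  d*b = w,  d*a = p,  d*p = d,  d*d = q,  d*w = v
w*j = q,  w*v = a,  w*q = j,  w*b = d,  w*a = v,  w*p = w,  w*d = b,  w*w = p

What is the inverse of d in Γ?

a

First locate the identity: row p matches the header, so p is the identity.
Scan row d for p: d*a = p. Hence d^(-1) = a.
(Structurally, Γ here is isomorphic to the dihedral group D_4.)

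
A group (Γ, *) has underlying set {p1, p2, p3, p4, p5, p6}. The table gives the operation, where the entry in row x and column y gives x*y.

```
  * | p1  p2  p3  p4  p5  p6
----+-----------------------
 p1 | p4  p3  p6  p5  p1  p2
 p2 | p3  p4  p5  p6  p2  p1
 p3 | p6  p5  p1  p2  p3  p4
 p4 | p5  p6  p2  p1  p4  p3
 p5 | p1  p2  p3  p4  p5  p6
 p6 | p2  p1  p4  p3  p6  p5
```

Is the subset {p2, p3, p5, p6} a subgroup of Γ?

p3*p3 = p1, which is not in {p2, p3, p5, p6}.
The subset is not closed under *, so it is not a subgroup.

No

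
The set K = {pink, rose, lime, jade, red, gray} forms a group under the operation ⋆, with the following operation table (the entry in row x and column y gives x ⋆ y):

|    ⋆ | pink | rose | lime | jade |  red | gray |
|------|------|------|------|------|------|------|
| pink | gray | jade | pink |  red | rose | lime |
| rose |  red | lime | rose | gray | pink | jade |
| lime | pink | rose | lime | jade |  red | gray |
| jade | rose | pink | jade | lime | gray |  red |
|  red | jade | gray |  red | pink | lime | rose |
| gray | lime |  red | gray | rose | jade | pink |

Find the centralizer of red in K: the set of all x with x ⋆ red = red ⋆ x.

Compare row red with column red entry by entry.
pink ⋆ red = rose but red ⋆ pink = jade, so pink does not.
Collecting the elements that commute with red: C(red) = {lime, red}.

{lime, red}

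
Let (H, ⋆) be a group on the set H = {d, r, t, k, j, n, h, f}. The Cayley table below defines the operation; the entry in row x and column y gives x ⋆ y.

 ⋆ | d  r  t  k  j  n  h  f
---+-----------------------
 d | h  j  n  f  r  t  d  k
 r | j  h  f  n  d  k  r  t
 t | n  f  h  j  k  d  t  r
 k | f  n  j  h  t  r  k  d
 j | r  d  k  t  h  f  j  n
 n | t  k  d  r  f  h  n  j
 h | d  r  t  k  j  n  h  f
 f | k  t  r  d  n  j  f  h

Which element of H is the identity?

The identity e satisfies e ⋆ x = x for all x, so its row in the table reproduces the column headers.
Row h reads: d, r, t, k, j, n, h, f — exactly the header order. So h is the identity.

h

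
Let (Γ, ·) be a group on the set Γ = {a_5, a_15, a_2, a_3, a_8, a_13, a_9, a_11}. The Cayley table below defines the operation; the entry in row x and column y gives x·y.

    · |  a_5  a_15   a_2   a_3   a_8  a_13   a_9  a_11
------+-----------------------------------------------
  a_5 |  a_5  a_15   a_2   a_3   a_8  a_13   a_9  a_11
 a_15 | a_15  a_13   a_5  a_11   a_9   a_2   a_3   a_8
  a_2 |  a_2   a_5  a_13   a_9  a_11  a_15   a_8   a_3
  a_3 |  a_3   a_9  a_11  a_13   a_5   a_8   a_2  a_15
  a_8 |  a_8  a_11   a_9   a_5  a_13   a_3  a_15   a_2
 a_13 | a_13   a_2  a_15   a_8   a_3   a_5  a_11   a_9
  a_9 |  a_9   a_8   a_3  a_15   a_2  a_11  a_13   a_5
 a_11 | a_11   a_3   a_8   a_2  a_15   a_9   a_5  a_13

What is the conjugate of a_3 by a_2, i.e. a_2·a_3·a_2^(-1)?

The identity is a_5. In row a_2, the entry a_5 sits in column a_15, so a_2^(-1) = a_15.
a_2·a_3 = a_9
a_9·a_15 = a_8

a_8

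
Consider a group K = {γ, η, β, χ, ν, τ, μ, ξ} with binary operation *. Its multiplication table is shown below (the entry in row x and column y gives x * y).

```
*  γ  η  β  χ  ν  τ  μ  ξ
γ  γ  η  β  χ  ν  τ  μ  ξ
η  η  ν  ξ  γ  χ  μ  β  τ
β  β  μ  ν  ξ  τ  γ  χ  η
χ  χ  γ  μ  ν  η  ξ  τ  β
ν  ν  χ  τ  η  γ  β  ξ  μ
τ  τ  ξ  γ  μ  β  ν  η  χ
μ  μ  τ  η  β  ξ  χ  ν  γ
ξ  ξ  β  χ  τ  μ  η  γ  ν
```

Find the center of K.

An element z is central iff its row equals its column in the table.
For μ: μ * β = η ≠ χ = β * μ, so μ ∉ Z.
Checking each element this way leaves Z(K) = {γ, ν}.

{γ, ν}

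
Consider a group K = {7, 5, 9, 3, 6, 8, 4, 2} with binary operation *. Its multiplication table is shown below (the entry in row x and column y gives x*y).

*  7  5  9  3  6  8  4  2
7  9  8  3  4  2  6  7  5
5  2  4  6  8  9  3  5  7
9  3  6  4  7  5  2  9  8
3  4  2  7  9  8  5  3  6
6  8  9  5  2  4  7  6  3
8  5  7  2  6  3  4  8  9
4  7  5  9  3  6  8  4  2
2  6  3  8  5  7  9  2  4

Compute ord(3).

4

The identity element is 4 (its row matches the header).
3^1 = 3
3^2 = 3*3 = 9
3^3 = 9*3 = 7
3^4 = 7*3 = 4
The first power of 3 equal to the identity is 3^4, so ord(3) = 4.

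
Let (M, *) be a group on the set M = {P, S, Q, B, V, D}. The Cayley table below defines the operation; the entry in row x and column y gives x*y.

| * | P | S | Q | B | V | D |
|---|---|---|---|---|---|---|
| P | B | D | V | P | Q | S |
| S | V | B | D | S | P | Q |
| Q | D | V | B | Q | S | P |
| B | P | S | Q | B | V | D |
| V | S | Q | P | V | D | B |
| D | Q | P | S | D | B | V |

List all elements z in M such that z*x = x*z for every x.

An element z is central iff its row equals its column in the table.
For D: D*P = Q ≠ S = P*D, so D ∉ Z.
Checking each element this way leaves Z(M) = {B}.

{B}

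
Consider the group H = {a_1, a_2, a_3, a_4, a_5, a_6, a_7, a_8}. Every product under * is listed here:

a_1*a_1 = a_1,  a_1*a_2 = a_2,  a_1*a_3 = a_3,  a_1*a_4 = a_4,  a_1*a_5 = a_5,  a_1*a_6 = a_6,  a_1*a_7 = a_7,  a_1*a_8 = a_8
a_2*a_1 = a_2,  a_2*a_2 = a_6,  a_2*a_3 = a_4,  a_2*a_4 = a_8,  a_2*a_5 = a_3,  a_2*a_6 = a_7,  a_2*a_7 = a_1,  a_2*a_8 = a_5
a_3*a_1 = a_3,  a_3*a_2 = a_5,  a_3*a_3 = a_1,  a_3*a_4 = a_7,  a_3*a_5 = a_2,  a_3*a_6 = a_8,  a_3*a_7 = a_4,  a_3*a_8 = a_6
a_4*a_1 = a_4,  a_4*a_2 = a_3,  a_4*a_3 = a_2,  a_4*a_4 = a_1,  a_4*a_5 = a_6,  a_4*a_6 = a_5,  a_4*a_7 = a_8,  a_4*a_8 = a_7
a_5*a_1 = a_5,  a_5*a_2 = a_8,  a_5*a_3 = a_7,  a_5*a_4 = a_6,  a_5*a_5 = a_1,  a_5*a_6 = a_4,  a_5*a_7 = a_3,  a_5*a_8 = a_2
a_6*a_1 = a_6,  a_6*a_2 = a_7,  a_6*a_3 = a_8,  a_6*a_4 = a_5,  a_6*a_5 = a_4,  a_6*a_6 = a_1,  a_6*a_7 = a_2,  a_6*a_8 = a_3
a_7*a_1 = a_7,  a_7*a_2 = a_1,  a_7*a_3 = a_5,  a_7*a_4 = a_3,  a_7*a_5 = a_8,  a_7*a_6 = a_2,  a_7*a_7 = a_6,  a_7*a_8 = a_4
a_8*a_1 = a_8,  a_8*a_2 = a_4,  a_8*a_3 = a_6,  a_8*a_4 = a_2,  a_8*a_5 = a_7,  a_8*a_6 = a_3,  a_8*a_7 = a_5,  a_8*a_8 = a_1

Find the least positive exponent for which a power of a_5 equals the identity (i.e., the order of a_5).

The identity element is a_1 (its row matches the header).
a_5^1 = a_5
a_5^2 = a_5 * a_5 = a_1
The first power of a_5 equal to the identity is a_5^2, so ord(a_5) = 2.
(Structurally, H here is isomorphic to the dihedral group D_4.)

2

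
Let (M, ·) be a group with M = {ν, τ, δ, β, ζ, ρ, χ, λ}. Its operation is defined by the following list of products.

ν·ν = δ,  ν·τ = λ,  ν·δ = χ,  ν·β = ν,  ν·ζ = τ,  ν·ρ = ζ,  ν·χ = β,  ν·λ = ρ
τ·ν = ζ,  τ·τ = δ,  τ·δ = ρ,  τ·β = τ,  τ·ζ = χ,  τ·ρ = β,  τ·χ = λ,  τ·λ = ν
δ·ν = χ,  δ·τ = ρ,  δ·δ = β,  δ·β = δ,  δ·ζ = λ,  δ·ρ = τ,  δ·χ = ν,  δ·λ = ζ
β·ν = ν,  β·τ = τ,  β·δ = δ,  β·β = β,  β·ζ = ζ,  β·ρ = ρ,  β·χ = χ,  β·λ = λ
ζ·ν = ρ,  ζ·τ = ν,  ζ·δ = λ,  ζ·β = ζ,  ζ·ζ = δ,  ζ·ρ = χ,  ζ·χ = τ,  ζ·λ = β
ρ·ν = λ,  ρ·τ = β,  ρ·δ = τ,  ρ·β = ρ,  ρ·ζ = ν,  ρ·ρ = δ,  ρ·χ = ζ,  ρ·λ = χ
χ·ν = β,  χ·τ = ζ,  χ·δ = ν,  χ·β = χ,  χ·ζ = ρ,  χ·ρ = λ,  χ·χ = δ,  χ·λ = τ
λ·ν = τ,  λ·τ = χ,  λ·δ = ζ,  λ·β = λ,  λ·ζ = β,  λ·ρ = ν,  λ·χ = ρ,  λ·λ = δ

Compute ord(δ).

2

The identity element is β (its row matches the header).
δ^1 = δ
δ^2 = δ·δ = β
The first power of δ equal to the identity is δ^2, so ord(δ) = 2.
(Structurally, M here is isomorphic to the quaternion group Q_8.)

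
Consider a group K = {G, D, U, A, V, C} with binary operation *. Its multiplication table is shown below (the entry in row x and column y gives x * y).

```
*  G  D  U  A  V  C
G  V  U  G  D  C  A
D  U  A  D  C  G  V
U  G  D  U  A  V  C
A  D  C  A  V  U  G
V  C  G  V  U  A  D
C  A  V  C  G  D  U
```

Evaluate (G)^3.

G^1 = G
G^2 = G * G = V
G^3 = V * G = C

C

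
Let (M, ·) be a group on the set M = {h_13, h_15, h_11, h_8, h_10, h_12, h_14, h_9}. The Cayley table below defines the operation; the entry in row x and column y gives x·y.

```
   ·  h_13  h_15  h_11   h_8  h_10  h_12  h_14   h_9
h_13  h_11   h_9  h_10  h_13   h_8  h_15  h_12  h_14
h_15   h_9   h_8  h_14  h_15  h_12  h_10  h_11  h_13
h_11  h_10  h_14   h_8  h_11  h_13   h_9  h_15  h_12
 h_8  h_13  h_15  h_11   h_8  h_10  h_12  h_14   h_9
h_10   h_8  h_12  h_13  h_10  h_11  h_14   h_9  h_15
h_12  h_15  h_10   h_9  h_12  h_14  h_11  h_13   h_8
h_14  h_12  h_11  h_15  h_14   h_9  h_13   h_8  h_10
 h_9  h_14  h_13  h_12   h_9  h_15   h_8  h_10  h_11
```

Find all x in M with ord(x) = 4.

Identity is h_8. Compute the order of each non-identity element by repeated multiplication:
  h_13: h_13 → h_11 → h_10 → h_8  (order 4)
  h_15: h_15 → h_8  (order 2)
  h_11: h_11 → h_8  (order 2)
  h_10: h_10 → h_11 → h_13 → h_8  (order 4)
  h_12: h_12 → h_11 → h_9 → h_8  (order 4)
  h_14: h_14 → h_8  (order 2)
  h_9: h_9 → h_11 → h_12 → h_8  (order 4)
Elements of order 4: {h_10, h_12, h_13, h_9}.

{h_10, h_12, h_13, h_9}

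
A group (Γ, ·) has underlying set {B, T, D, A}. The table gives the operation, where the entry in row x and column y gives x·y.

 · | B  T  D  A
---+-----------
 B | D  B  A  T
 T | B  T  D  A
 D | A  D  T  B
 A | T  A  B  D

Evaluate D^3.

D

D^1 = D
D^2 = D·D = T
D^3 = T·D = D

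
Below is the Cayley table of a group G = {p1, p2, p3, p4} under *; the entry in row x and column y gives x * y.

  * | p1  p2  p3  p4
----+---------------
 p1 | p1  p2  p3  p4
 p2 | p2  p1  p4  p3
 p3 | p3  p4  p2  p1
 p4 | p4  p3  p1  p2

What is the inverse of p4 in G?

p3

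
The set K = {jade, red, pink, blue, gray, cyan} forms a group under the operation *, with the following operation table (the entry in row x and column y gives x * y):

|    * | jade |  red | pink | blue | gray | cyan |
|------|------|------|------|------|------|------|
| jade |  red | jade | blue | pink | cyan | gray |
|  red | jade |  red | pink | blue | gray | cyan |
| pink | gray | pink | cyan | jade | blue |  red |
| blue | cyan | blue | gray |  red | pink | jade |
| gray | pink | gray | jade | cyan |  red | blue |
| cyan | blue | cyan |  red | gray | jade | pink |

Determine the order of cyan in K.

The identity element is red (its row matches the header).
cyan^1 = cyan
cyan^2 = cyan * cyan = pink
cyan^3 = pink * cyan = red
The first power of cyan equal to the identity is cyan^3, so ord(cyan) = 3.

3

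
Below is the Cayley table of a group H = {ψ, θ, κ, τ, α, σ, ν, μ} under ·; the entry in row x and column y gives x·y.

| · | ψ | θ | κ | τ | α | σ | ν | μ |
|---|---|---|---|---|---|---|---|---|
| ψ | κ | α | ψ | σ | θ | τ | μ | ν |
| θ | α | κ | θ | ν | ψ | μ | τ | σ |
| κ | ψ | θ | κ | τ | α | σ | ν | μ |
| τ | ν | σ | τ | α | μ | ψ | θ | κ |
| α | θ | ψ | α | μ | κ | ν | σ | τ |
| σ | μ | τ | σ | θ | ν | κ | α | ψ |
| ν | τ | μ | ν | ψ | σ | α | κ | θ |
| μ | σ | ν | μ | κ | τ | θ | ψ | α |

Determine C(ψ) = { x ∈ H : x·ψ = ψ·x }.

Compare row ψ with column ψ entry by entry.
α·ψ = θ = ψ·α, so α commutes with ψ.
σ·ψ = μ but ψ·σ = τ, so σ does not.
Collecting the elements that commute with ψ: C(ψ) = {α, θ, κ, ψ}.

{α, θ, κ, ψ}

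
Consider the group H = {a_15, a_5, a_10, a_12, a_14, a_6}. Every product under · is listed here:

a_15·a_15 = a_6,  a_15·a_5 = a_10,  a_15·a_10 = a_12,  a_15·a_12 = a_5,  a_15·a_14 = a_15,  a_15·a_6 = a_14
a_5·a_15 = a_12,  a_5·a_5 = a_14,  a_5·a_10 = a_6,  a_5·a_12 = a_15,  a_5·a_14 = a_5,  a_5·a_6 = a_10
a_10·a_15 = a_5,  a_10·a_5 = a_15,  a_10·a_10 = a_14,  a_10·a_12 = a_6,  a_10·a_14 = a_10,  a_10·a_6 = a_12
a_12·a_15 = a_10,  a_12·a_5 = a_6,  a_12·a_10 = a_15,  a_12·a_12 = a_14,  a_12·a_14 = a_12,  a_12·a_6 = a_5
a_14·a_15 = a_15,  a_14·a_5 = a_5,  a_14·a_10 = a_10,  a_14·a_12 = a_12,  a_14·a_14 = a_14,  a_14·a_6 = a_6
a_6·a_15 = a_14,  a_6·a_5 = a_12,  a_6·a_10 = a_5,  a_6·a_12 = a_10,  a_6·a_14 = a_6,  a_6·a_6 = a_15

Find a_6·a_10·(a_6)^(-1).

The identity is a_14. In row a_6, the entry a_14 sits in column a_15, so a_6^(-1) = a_15.
a_6·a_10 = a_5
a_5·a_15 = a_12

a_12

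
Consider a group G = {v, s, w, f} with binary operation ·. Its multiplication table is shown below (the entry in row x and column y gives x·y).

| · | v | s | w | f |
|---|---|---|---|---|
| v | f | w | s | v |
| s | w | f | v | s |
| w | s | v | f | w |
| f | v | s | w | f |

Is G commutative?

Check whether the table is symmetric across its main diagonal.
Every entry (row x, col y) equals the entry (row y, col x), so G is abelian.

Yes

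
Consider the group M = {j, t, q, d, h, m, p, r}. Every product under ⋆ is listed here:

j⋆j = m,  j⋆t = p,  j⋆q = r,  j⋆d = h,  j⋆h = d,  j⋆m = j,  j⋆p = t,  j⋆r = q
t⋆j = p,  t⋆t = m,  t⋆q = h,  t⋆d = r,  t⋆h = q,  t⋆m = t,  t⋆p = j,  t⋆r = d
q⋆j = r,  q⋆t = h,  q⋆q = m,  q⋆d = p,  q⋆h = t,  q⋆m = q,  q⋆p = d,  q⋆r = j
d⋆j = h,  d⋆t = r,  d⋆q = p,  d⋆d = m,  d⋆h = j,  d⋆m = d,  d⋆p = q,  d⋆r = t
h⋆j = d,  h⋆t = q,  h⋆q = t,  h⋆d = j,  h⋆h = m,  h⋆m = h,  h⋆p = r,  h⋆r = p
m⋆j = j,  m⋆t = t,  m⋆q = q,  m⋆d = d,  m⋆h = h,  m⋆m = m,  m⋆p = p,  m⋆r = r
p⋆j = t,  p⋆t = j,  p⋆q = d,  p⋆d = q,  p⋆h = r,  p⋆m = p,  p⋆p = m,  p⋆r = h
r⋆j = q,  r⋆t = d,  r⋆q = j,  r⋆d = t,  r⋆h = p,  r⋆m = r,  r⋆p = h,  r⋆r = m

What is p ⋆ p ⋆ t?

t

p ⋆ p = m
m ⋆ t = t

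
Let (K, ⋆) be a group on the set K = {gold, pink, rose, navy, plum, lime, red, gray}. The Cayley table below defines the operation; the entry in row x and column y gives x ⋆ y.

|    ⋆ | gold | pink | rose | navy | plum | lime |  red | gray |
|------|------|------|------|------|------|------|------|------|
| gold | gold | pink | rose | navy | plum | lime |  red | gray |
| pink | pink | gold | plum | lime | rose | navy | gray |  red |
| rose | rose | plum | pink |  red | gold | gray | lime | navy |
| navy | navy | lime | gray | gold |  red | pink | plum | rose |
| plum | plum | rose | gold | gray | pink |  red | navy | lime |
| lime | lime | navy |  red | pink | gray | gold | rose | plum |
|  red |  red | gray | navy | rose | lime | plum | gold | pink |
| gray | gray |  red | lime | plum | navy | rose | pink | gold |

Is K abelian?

plum ⋆ lime = red but lime ⋆ plum = gray.
Since plum and lime do not commute, K is not abelian.

No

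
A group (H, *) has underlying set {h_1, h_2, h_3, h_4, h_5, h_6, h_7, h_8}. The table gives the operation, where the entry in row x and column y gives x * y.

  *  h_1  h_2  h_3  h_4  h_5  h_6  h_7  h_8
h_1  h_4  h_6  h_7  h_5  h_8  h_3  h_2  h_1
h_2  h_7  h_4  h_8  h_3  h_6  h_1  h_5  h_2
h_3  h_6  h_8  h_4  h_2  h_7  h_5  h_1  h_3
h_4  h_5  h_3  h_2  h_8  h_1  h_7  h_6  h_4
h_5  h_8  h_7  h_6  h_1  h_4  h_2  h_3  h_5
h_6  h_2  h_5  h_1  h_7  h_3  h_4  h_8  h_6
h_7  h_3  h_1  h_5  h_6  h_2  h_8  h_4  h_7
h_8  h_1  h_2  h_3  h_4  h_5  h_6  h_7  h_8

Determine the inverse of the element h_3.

First locate the identity: row h_8 matches the header, so h_8 is the identity.
Scan row h_3 for h_8: h_3 * h_2 = h_8. Hence h_3^(-1) = h_2.

h_2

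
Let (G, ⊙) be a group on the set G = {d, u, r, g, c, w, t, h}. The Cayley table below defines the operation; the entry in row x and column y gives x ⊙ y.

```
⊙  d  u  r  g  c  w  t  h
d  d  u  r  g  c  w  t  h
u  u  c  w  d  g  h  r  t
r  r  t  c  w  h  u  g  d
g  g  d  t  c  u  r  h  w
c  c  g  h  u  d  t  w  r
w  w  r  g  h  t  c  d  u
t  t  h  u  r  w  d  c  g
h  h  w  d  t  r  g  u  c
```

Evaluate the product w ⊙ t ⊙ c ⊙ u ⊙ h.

w

w ⊙ t = d
d ⊙ c = c
c ⊙ u = g
g ⊙ h = w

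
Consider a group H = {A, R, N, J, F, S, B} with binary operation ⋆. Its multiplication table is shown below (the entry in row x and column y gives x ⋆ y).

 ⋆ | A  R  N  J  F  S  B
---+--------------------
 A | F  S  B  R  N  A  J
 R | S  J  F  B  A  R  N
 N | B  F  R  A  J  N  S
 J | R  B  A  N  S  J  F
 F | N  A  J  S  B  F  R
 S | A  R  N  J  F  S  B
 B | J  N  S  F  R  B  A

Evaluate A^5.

A^1 = A
A^2 = A ⋆ A = F
A^3 = F ⋆ A = N
A^4 = N ⋆ A = B
A^5 = B ⋆ A = J

J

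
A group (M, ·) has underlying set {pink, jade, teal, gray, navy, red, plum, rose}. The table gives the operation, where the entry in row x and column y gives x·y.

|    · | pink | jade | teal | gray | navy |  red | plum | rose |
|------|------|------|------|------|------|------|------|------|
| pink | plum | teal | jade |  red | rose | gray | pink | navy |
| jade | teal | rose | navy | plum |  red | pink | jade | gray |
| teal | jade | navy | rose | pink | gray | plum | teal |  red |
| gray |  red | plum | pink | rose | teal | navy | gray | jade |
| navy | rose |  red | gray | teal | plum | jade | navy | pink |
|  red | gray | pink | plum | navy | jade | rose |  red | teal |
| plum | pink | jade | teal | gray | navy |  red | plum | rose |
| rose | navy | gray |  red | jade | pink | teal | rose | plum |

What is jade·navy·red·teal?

jade·navy = red
red·red = rose
rose·teal = red

red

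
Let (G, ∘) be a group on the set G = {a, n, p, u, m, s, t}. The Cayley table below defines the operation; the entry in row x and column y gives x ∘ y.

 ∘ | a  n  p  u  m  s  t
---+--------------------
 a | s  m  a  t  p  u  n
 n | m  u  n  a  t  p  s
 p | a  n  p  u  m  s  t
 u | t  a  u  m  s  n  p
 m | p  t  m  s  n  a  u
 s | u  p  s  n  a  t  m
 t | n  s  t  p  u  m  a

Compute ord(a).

7

The identity element is p (its row matches the header).
a^1 = a
a^2 = a ∘ a = s
a^3 = s ∘ a = u
a^4 = u ∘ a = t
a^5 = t ∘ a = n
a^6 = n ∘ a = m
a^7 = m ∘ a = p
The first power of a equal to the identity is a^7, so ord(a) = 7.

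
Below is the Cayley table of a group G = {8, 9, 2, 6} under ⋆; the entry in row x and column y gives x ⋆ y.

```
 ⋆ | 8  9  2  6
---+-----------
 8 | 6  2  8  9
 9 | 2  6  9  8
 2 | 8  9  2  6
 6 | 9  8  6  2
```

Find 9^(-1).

First locate the identity: row 2 matches the header, so 2 is the identity.
Scan row 9 for 2: 9 ⋆ 8 = 2. Hence 9^(-1) = 8.

8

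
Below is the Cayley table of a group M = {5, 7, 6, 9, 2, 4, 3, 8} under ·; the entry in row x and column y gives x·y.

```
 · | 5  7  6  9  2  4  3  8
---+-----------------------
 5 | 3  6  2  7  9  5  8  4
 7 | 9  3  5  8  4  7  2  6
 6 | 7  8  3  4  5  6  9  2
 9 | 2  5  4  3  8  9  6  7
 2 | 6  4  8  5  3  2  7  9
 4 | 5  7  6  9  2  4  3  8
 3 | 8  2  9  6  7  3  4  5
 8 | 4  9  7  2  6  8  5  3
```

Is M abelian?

No

6·5 = 7 but 5·6 = 2.
Since 6 and 5 do not commute, M is not abelian.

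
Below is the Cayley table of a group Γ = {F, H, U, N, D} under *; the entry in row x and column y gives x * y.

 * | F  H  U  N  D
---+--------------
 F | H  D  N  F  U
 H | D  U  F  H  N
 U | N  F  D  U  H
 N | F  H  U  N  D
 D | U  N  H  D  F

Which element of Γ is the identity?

N

The identity e satisfies e * x = x for all x, so its row in the table reproduces the column headers.
Row N reads: F, H, U, N, D — exactly the header order. So N is the identity.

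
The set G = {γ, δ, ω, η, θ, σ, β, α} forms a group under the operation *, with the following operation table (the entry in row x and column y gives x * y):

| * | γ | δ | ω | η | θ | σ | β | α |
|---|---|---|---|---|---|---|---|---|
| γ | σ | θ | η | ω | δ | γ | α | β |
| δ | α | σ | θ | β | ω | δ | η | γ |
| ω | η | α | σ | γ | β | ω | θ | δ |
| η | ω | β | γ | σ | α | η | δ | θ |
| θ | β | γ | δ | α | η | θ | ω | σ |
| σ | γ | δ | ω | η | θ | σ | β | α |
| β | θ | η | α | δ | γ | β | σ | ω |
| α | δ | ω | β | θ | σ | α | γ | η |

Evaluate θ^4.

σ

θ^1 = θ
θ^2 = θ * θ = η
θ^3 = η * θ = α
θ^4 = α * θ = σ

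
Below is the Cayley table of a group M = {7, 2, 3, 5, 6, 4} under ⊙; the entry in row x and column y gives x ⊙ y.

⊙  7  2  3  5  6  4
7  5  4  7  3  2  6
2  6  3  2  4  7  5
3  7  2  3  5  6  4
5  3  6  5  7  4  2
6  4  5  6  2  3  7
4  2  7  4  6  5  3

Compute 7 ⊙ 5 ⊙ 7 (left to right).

7

7 ⊙ 5 = 3
3 ⊙ 7 = 7
(Structurally, M here is isomorphic to the symmetric group S_3.)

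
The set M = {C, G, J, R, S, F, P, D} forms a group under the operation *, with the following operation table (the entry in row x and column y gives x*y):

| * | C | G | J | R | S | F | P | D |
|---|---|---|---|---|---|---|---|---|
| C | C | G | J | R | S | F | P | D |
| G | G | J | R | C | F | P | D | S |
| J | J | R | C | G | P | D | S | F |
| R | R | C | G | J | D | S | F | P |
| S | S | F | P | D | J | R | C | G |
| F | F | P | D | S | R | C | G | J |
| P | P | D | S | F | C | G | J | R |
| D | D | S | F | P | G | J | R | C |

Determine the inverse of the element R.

First locate the identity: row C matches the header, so C is the identity.
Scan row R for C: R*G = C. Hence R^(-1) = G.

G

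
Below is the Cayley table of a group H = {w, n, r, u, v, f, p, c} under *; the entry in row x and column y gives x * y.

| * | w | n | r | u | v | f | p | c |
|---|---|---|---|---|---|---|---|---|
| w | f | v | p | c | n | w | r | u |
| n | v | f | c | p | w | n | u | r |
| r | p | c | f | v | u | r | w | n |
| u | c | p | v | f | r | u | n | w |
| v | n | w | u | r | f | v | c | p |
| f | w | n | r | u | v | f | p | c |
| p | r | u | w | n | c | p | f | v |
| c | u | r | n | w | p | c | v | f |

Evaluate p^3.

p

p^1 = p
p^2 = p * p = f
p^3 = f * p = p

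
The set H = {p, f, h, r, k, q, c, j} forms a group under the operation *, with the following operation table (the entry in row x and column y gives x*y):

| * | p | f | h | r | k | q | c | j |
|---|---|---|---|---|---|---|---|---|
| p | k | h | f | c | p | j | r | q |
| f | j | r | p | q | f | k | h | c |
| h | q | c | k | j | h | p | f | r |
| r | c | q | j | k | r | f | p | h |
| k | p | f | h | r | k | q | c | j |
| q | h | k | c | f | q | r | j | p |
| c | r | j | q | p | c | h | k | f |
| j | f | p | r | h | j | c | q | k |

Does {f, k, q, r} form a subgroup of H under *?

{f, k, q, r} contains the identity k.
Checking products: every product of two elements of {f, k, q, r} (read from the table) lies in {f, k, q, r}, so the set is closed.
In a finite group, a nonempty closed subset is a subgroup. So {f, k, q, r} ≤ H.

Yes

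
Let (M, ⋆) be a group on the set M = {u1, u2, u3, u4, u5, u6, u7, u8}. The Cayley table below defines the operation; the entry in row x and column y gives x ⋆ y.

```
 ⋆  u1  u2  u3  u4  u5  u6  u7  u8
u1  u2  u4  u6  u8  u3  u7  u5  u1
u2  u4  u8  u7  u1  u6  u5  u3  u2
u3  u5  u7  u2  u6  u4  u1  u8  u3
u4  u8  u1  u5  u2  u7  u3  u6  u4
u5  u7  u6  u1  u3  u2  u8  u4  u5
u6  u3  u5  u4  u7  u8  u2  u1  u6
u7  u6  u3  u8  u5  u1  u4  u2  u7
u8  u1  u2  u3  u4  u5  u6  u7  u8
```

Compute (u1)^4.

u8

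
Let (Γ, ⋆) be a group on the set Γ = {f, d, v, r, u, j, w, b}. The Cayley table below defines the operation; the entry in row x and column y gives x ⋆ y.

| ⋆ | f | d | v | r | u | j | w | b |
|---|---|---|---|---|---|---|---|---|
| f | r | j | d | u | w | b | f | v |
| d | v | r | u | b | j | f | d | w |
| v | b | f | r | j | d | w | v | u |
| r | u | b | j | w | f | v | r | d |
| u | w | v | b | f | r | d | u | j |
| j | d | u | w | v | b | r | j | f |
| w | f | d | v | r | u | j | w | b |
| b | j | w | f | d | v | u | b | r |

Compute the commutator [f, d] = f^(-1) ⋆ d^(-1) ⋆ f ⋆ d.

Identity is w; from the table f^(-1) = u and d^(-1) = b.
u ⋆ b = j
j ⋆ f = d
d ⋆ d = r

r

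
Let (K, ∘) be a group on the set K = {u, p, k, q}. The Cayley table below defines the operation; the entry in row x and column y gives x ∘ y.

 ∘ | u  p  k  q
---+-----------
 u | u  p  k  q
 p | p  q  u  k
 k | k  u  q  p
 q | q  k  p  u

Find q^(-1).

First locate the identity: row u matches the header, so u is the identity.
Scan row q for u: q ∘ q = u. Hence q^(-1) = q.

q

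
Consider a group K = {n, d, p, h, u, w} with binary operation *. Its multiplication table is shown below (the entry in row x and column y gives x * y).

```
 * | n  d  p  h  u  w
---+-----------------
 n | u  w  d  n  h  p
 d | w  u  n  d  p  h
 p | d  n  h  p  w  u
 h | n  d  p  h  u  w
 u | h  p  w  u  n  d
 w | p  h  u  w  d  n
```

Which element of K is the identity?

h

The identity e satisfies e * x = x for all x, so its row in the table reproduces the column headers.
Row h reads: n, d, p, h, u, w — exactly the header order. So h is the identity.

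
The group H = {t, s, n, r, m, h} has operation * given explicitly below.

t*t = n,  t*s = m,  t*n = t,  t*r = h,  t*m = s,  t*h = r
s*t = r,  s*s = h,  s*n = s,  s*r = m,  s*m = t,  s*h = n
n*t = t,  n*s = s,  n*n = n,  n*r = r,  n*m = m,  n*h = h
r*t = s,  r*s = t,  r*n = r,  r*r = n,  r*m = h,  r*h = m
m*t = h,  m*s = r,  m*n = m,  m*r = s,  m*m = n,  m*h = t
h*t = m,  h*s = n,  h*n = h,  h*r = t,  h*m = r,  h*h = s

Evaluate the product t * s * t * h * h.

t * s = m
m * t = h
h * h = s
s * h = n

n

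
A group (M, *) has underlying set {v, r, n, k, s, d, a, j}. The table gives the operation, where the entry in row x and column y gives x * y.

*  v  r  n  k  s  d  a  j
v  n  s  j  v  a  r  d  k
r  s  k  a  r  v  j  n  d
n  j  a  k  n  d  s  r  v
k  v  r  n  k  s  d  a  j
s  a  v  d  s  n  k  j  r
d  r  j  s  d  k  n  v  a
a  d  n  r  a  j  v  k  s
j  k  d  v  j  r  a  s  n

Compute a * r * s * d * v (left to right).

j

a * r = n
n * s = d
d * d = n
n * v = j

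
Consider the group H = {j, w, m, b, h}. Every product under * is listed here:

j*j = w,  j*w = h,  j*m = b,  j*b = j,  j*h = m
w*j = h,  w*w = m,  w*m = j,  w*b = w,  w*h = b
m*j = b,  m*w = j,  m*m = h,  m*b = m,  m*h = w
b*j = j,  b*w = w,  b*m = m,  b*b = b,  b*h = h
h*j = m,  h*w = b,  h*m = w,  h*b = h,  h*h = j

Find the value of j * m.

b

Read row j, column m: j * m = b.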